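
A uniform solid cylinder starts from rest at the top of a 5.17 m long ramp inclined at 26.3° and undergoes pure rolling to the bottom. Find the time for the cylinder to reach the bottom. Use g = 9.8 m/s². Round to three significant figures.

t ≈ 1.89 s

For this body I = (1/2)MR², i.e. k = I/(MR²) = 0.5.
Newton's second law down the slope: Mg sinθ − f = Ma. The torque equation fR = Iα (with α = a/R) gives f = kMa.
Hence a = g sinθ/(1+k) = 9.8×sin26.3°/1.5 = 2.895 m/s².
With constant a from rest, t = √(2L/a) = √(2·5.17/2.895) ≈ 1.89 s.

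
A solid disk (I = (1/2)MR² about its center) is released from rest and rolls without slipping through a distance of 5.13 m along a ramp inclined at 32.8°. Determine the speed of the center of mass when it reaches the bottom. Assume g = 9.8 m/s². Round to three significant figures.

With I = (1/2)MR², the ratio k = I/(MR²) is 0.5.
Since it rolls without slipping, ω = v/R and KE = ½Mv² + ½Iω² = ½(1+k)Mv² = (3/4)Mv².
The vertical drop is h = L sinθ = 5.13 × sin32.8° = 2.779 m.
Setting Mgh = (3/4)Mv² gives v = √(2gh/(1+k)) = √(2·9.8·2.779/1.5) ≈ 6.03 m/s.

v ≈ 6.03 m/s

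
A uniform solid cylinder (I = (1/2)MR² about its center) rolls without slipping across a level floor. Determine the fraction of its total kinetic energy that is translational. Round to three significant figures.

Here I = (1/2)MR², so the shape factor k = I/(MR²) = 0.5.
Since ω = v/R, the translational part is ½Mv² and the rotational part is ½I(v/R)² = ½kMv²; the total is ½(1+k)Mv².
The translational fraction is therefore 1/(1+k) = 1/1.5 ≈ 0.667.

fraction ≈ 0.667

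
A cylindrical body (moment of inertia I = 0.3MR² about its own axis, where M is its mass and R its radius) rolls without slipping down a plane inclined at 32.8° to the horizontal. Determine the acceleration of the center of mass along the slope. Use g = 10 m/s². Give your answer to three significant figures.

With I = 0.3MR², the ratio k = I/(MR²) is 0.3.
Translational: Mg sinθ − f = Ma. Rotational about the CM: fR = Iα = kMRa, so f = kMa.
Eliminating f: Mg sinθ = (1+k)Ma, so a = g sinθ/(1+k) = 10 × sin32.8° / 1.3 ≈ 4.17 m/s².

a ≈ 4.17 m/s²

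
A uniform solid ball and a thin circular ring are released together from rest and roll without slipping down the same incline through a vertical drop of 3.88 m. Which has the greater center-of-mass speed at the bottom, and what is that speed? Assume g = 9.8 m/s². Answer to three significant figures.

the uniform solid ball, at v ≈ 7.37 m/s

For rolling without slipping, Mgh = ½(1+k)Mv² where k = I/(MR²), so v = √(2gh/(1+k)).
Uniform solid ball: k = 0.4, giving v = √(2×9.8×3.88/1.4) = 7.37 m/s.
Thin circular ring: k = 1, giving v = √(2×9.8×3.88/2) = 6.166 m/s.
The smaller k wins: the uniform solid ball, at ≈ 7.37 m/s.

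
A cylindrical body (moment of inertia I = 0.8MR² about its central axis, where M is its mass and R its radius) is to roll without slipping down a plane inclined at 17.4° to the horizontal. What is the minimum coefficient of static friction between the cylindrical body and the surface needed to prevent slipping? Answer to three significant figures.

Here I = 0.8MR², so the shape factor k = I/(MR²) = 0.8.
Along the incline Mg sinθ − f = Ma, and torque about the center fR = Iα = kMR²(a/R) gives f = kMa.
These give a = g sinθ/(1+k) and the required friction f = kMg sinθ/(1+k).
With N = Mg cosθ, the no-slip condition f ≤ μN gives μ_min = f/N = k tanθ/(1+k).
μ_min = 0.8 × tan17.4° / 1.8 ≈ 0.139.

μ_min ≈ 0.139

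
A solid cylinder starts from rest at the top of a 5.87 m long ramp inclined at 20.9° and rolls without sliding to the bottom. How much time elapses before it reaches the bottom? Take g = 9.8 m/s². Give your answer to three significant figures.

t ≈ 2.24 s

For this body I = (1/2)MR², i.e. k = I/(MR²) = 0.5.
Along the incline Mg sinθ − f = Ma, and torque about the center fR = Iα = kMR²(a/R) gives f = kMa.
Hence a = g sinθ/(1+k) = 9.8×sin20.9°/1.5 = 2.331 m/s².
Starting from rest, L = ½at², so t = √(2L/a) = √(2×5.87/2.331) ≈ 2.24 s.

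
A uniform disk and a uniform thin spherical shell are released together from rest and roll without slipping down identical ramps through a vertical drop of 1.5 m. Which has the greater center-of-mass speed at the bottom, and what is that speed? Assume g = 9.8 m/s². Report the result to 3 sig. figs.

the uniform disk, at v ≈ 4.43 m/s

For rolling without slipping, Mgh = ½(1+k)Mv² where k = I/(MR²), so v = √(2gh/(1+k)).
Uniform disk: k = 0.5, giving v = √(2×9.8×1.5/1.5) = 4.427 m/s.
Uniform thin spherical shell: k = 2/3, giving v = √(2×9.8×1.5/1.667) = 4.2 m/s.
The smaller k wins: the uniform disk, at ≈ 4.43 m/s.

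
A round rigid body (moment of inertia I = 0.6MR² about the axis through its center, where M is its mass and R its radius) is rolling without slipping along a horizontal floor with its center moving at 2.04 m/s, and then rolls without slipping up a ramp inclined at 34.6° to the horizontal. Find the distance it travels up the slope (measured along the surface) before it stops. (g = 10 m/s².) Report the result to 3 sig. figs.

Here I = 0.6MR², so the shape factor k = I/(MR²) = 0.6.
The rolling condition ω = v/R makes the rotational term ½I(v/R)² = ½kMv², so KE_total = ½(1+k)Mv² = (4/5)Mv².
Setting this equal to Mgh gives the vertical rise h = (1+k)v₀²/(2g) = 1.6×2.04²/(2×10) = 0.3329 m.
The distance along the slope is d = h/sinθ = 0.3329/sin34.6° ≈ 0.586 m.

d ≈ 0.586 m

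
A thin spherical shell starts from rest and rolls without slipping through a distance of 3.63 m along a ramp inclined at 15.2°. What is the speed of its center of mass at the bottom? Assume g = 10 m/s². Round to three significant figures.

v ≈ 3.38 m/s

For this body I = (2/3)MR², i.e. k = I/(MR²) = 2/3.
Rolling without slipping gives ω = v/R, so the total kinetic energy is ½Mv² + ½Iω² = ½(1+k)Mv² = (5/6)Mv².
The vertical drop is h = L sinθ = 3.63 × sin15.2° = 0.9517 m.
Setting Mgh = (5/6)Mv² gives v = √(2gh/(1+k)) = √(2·10·0.9517/1.667) ≈ 3.38 m/s.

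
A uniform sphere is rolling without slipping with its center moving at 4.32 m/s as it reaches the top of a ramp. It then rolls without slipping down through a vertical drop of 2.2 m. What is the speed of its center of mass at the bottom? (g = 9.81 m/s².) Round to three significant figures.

For this body I = (2/5)MR², i.e. k = I/(MR²) = 0.4.
The rolling condition ω = v/R makes the rotational term ½I(v/R)² = ½kMv², so KE_total = ½(1+k)Mv² = (7/10)Mv².
Energy conservation: (7/10)Mv₀² + Mgh = (7/10)Mv², so v² = v₀² + 2gh/(1+k).
v = √(4.32² + 2×9.81×2.2/1.4) = √49.49 ≈ 7.04 m/s.

v ≈ 7.04 m/s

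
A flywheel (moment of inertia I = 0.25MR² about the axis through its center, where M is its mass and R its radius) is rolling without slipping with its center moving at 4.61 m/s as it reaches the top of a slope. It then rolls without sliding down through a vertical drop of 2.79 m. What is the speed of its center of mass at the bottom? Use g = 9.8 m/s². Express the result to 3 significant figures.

The moment of inertia is 0.25MR², giving k ≡ I/(MR²) = 0.25.
The rolling condition ω = v/R makes the rotational term ½I(v/R)² = ½kMv², so KE_total = ½(1+k)Mv² = (5/8)Mv².
Energy conservation: (5/8)Mv₀² + Mgh = (5/8)Mv², so v² = v₀² + 2gh/(1+k).
v = √(4.61² + 2×9.8×2.79/1.25) = √65 ≈ 8.06 m/s.

v ≈ 8.06 m/s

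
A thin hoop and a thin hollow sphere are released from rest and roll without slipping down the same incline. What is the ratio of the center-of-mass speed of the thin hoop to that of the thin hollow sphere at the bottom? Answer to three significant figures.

v_ratio ≈ 0.913

Each satisfies Mgh = ½(1+k)Mv² with k = I/(MR²), so v ∝ 1/√(1+k).
For the thin hoop k = 1; for the thin hollow sphere k = 2/3.
v₁/v₂ = √((1+k₂)/(1+k₁)) = √(1.667/2) ≈ 0.913.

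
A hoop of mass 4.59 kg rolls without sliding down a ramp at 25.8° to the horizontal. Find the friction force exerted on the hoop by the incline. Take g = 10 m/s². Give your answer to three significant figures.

f ≈ 9.99 N

Here I = MR², so the shape factor k = I/(MR²) = 1.
Translational: Mg sinθ − f = Ma. Rotational about the CM: fR = Iα = kMRa, so f = kMa.
Combining, a = g sinθ/(1+k) and f = kMa = kMg sinθ/(1+k).
f = 1 × 4.59 × 10 × sin25.8° / 2 ≈ 9.99 N.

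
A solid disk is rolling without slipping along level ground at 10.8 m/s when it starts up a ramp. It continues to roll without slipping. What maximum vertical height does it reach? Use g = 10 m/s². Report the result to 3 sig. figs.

With I = (1/2)MR², the ratio k = I/(MR²) is 0.5.
The rolling condition ω = v/R makes the rotational term ½I(v/R)² = ½kMv², so KE_total = ½(1+k)Mv² = (3/4)Mv².
All of this converts to potential energy at the highest point: (3/4)Mv₀² = Mgh.
Thus h = (1+k)v₀²/(2g) = 1.5 × 10.8² / (2 × 10) ≈ 8.75 m.

h ≈ 8.75 m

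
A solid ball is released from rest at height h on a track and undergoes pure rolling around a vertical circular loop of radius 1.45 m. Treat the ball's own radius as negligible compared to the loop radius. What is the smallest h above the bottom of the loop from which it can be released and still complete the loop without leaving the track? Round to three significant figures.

Here I = (2/5)MR², so the shape factor k = I/(MR²) = 0.4.
At the top of the loop, the minimum-contact condition is Mg = Mv_top²/r, so v_top² = gr.
With ω = v/R, the kinetic energy at speed v is ½(1+k)Mv² = (7/10)Mv².
Energy conservation from release (height h) to the top (height 2r): Mgh = Mg(2r) + (7/10)M·gr.
Thus h_min = 2r + (1+k)r/2 = r(2 + 1.4/2) = 1.45 × 2.7 ≈ 3.92 m.

h_min ≈ 3.92 m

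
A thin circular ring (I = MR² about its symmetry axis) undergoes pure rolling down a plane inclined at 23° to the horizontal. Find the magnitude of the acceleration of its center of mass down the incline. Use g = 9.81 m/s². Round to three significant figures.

With I = MR², the ratio k = I/(MR²) is 1.
Newton's second law down the slope: Mg sinθ − f = Ma. The torque equation fR = Iα (with α = a/R) gives f = kMa.
Eliminating f: Mg sinθ = (1+k)Ma, so a = g sinθ/(1+k) = 9.81 × sin23° / 2 ≈ 1.92 m/s².

a ≈ 1.92 m/s²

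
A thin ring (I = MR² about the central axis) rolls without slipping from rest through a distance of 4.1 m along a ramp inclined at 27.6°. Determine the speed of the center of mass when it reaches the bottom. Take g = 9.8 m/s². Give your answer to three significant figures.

For this body I = MR², i.e. k = I/(MR²) = 1.
Pure rolling means v = ωR; then KE = ½Mv² + ½I(v/R)² = ½(1+k)Mv² = Mv².
The vertical drop is h = L sinθ = 4.1 × sin27.6° = 1.9 m.
Setting Mgh = Mv² gives v = √(2gh/(1+k)) = √(2·9.8·1.9/2) ≈ 4.31 m/s.

v ≈ 4.31 m/s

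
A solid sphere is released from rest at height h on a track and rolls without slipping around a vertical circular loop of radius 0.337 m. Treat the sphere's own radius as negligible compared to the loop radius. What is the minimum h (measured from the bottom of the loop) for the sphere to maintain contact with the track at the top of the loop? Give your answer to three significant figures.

h_min ≈ 0.910 m

With I = (2/5)MR², the ratio k = I/(MR²) is 0.4.
At the top of the loop, the minimum-contact condition is Mg = Mv_top²/r, so v_top² = gr.
With ω = v/R, the kinetic energy at speed v is ½(1+k)Mv² = (7/10)Mv².
Energy conservation from release (height h) to the top (height 2r): Mgh = Mg(2r) + (7/10)M·gr.
Thus h_min = 2r + (1+k)r/2 = r(2 + 1.4/2) = 0.337 × 2.7 ≈ 0.910 m.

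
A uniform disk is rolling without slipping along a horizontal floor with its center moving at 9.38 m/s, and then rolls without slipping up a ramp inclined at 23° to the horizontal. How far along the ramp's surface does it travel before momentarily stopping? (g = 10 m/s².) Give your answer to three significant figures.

d ≈ 16.9 m

With I = (1/2)MR², the ratio k = I/(MR²) is 0.5.
Rolling without slipping gives ω = v/R, so the total kinetic energy is ½Mv² + ½Iω² = ½(1+k)Mv² = (3/4)Mv².
Setting this equal to Mgh gives the vertical rise h = (1+k)v₀²/(2g) = 1.5×9.38²/(2×10) = 6.599 m.
The distance along the slope is d = h/sinθ = 6.599/sin23° ≈ 16.9 m.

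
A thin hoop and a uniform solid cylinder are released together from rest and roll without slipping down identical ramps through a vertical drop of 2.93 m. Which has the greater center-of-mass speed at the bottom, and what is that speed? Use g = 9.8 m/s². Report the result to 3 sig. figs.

the uniform solid cylinder, at v ≈ 6.19 m/s

For rolling without slipping, Mgh = ½(1+k)Mv² where k = I/(MR²), so v = √(2gh/(1+k)).
Thin hoop: k = 1, giving v = √(2×9.8×2.93/2) = 5.359 m/s.
Uniform solid cylinder: k = 0.5, giving v = √(2×9.8×2.93/1.5) = 6.188 m/s.
The smaller k wins: the uniform solid cylinder, at ≈ 6.19 m/s.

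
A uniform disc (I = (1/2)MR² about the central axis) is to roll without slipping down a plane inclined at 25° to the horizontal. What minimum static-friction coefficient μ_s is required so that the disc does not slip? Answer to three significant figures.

With I = (1/2)MR², the ratio k = I/(MR²) is 0.5.
Along the incline Mg sinθ − f = Ma, and torque about the center fR = Iα = kMR²(a/R) gives f = kMa.
These give a = g sinθ/(1+k) and the required friction f = kMg sinθ/(1+k).
With N = Mg cosθ, the no-slip condition f ≤ μN gives μ_min = f/N = k tanθ/(1+k).
μ_min = 0.5 × tan25° / 1.5 ≈ 0.155.

μ_min ≈ 0.155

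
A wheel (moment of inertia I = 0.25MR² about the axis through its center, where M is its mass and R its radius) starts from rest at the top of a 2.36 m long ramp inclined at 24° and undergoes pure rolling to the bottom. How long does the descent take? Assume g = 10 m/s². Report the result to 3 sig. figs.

For this body I = 0.25MR², i.e. k = I/(MR²) = 0.25.
Translational: Mg sinθ − f = Ma. Rotational about the CM: fR = Iα = kMRa, so f = kMa.
Hence a = g sinθ/(1+k) = 10×sin24°/1.25 = 3.254 m/s².
Starting from rest, L = ½at², so t = √(2L/a) = √(2×2.36/3.254) ≈ 1.20 s.

t ≈ 1.20 s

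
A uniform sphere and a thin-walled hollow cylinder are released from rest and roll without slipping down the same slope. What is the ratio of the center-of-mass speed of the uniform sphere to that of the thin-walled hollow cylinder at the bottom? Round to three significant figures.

v_ratio ≈ 1.20

Each satisfies Mgh = ½(1+k)Mv² with k = I/(MR²), so v ∝ 1/√(1+k).
For the uniform sphere k = 0.4; for the thin-walled hollow cylinder k = 1.
v₁/v₂ = √((1+k₂)/(1+k₁)) = √(2/1.4) ≈ 1.20.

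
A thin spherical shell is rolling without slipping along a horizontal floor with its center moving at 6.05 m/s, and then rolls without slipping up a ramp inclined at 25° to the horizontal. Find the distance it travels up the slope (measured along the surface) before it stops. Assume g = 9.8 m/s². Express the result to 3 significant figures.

d ≈ 7.36 m

The moment of inertia is (2/3)MR², giving k ≡ I/(MR²) = 2/3.
Since it rolls without slipping, ω = v/R and KE = ½Mv² + ½Iω² = ½(1+k)Mv² = (5/6)Mv².
Setting this equal to Mgh gives the vertical rise h = (1+k)v₀²/(2g) = 1.667×6.05²/(2×9.8) = 3.112 m.
Along the incline, d = h/sinθ = 3.112/sin25° ≈ 7.36 m.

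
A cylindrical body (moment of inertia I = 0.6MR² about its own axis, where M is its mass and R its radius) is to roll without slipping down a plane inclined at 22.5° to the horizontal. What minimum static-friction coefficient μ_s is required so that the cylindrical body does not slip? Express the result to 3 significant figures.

For this body I = 0.6MR², i.e. k = I/(MR²) = 0.6.
Along the incline Mg sinθ − f = Ma, and torque about the center fR = Iα = kMR²(a/R) gives f = kMa.
These give a = g sinθ/(1+k) and the required friction f = kMg sinθ/(1+k).
The normal force is N = Mg cosθ, so μ_min = f/N = k tanθ/(1+k).
μ_min = 0.6 × tan22.5° / 1.6 ≈ 0.155.

μ_min ≈ 0.155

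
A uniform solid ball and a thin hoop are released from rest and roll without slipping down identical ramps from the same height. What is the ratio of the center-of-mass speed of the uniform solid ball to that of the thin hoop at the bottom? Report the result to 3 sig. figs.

Each satisfies Mgh = ½(1+k)Mv² with k = I/(MR²), so v ∝ 1/√(1+k).
For the uniform solid ball k = 0.4; for the thin hoop k = 1.
v₁/v₂ = √((1+k₂)/(1+k₁)) = √(2/1.4) ≈ 1.20.

v_ratio ≈ 1.20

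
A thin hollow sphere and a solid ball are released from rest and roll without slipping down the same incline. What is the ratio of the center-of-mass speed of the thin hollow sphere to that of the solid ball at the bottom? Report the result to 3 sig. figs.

Each satisfies Mgh = ½(1+k)Mv² with k = I/(MR²), so v ∝ 1/√(1+k).
For the thin hollow sphere k = 2/3; for the solid ball k = 0.4.
v₁/v₂ = √((1+k₂)/(1+k₁)) = √(1.4/1.667) ≈ 0.917.

v_ratio ≈ 0.917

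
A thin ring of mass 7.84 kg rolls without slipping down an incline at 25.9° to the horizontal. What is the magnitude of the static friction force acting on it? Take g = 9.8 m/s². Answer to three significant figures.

f ≈ 16.8 N

The moment of inertia is MR², giving k ≡ I/(MR²) = 1.
Newton's second law down the slope: Mg sinθ − f = Ma. The torque equation fR = Iα (with α = a/R) gives f = kMa.
Combining, a = g sinθ/(1+k) and f = kMa = kMg sinθ/(1+k).
f = 1 × 7.84 × 9.8 × sin25.9° / 2 ≈ 16.8 N.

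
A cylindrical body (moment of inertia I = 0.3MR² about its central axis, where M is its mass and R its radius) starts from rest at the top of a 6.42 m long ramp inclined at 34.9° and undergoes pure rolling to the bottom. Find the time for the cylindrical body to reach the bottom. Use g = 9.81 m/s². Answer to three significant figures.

Here I = 0.3MR², so the shape factor k = I/(MR²) = 0.3.
Translational: Mg sinθ − f = Ma. Rotational about the CM: fR = Iα = kMRa, so f = kMa.
Hence a = g sinθ/(1+k) = 9.81×sin34.9°/1.3 = 4.318 m/s².
Starting from rest, L = ½at², so t = √(2L/a) = √(2×6.42/4.318) ≈ 1.72 s.

t ≈ 1.72 s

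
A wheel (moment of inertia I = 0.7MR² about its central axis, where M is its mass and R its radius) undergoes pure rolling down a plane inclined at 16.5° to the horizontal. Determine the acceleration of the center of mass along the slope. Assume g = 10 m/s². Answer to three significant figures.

a ≈ 1.67 m/s²

The moment of inertia is 0.7MR², giving k ≡ I/(MR²) = 0.7.
Translational: Mg sinθ − f = Ma. Rotational about the CM: fR = Iα = kMRa, so f = kMa.
Eliminating f: Mg sinθ = (1+k)Ma, so a = g sinθ/(1+k) = 10 × sin16.5° / 1.7 ≈ 1.67 m/s².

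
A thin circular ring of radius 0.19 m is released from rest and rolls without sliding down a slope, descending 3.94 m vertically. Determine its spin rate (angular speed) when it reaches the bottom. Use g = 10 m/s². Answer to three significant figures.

ω ≈ 33.0 rad/s

The moment of inertia is MR², giving k ≡ I/(MR²) = 1.
Rolling without slipping gives ω = v/R, so the total kinetic energy is ½Mv² + ½Iω² = ½(1+k)Mv² = Mv².
Energy conservation Mgh = ½(1+k)Mv² gives v = √(2gh/(1+k)) = √(2 × 10 × 3.94 / 2) = 6.277 m/s.
Then ω = v/R = 6.277 / 0.19 ≈ 33.0 rad/s.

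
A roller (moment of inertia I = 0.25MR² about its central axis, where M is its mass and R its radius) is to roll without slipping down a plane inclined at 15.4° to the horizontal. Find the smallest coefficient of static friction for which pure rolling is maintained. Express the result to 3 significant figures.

The moment of inertia is 0.25MR², giving k ≡ I/(MR²) = 0.25.
Newton's second law down the slope: Mg sinθ − f = Ma. The torque equation fR = Iα (with α = a/R) gives f = kMa.
These give a = g sinθ/(1+k) and the required friction f = kMg sinθ/(1+k).
The normal force is N = Mg cosθ, so μ_min = f/N = k tanθ/(1+k).
μ_min = 0.25 × tan15.4° / 1.25 ≈ 0.0551.

μ_min ≈ 0.0551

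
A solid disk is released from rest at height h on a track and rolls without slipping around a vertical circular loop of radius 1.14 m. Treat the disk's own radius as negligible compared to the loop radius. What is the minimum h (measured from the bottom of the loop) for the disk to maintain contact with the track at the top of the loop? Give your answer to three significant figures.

h_min ≈ 3.14 m

Here I = (1/2)MR², so the shape factor k = I/(MR²) = 0.5.
At the top of the loop, the minimum-contact condition is Mg = Mv_top²/r, so v_top² = gr.
With ω = v/R, the kinetic energy at speed v is ½(1+k)Mv² = (3/4)Mv².
Energy conservation from release (height h) to the top (height 2r): Mgh = Mg(2r) + (3/4)M·gr.
Thus h_min = 2r + (1+k)r/2 = r(2 + 1.5/2) = 1.14 × 2.75 ≈ 3.14 m.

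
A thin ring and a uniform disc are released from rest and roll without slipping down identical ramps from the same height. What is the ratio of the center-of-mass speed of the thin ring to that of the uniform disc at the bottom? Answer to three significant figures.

Each satisfies Mgh = ½(1+k)Mv² with k = I/(MR²), so v ∝ 1/√(1+k).
For the thin ring k = 1; for the uniform disc k = 0.5.
v₁/v₂ = √((1+k₂)/(1+k₁)) = √(1.5/2) ≈ 0.866.

v_ratio ≈ 0.866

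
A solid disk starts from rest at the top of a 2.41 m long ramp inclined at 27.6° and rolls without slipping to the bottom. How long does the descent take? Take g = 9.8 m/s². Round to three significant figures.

t ≈ 1.26 s

The moment of inertia is (1/2)MR², giving k ≡ I/(MR²) = 0.5.
Newton's second law down the slope: Mg sinθ − f = Ma. The torque equation fR = Iα (with α = a/R) gives f = kMa.
Hence a = g sinθ/(1+k) = 9.8×sin27.6°/1.5 = 3.027 m/s².
Starting from rest, L = ½at², so t = √(2L/a) = √(2×2.41/3.027) ≈ 1.26 s.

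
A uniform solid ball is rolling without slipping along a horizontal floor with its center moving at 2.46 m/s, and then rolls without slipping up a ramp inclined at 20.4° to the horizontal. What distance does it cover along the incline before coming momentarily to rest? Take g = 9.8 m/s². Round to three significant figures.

d ≈ 1.24 m

Here I = (2/5)MR², so the shape factor k = I/(MR²) = 0.4.
Pure rolling means v = ωR; then KE = ½Mv² + ½I(v/R)² = ½(1+k)Mv² = (7/10)Mv².
Setting this equal to Mgh gives the vertical rise h = (1+k)v₀²/(2g) = 1.4×2.46²/(2×9.8) = 0.4323 m.
Along the incline, d = h/sinθ = 0.4323/sin20.4° ≈ 1.24 m.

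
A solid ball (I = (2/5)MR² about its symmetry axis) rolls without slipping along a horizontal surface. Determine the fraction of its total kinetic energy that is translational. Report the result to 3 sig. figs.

fraction ≈ 0.714

Here I = (2/5)MR², so the shape factor k = I/(MR²) = 0.4.
Since ω = v/R, the translational part is ½Mv² and the rotational part is ½I(v/R)² = ½kMv²; the total is ½(1+k)Mv².
The translational fraction is therefore 1/(1+k) = 1/1.4 ≈ 0.714.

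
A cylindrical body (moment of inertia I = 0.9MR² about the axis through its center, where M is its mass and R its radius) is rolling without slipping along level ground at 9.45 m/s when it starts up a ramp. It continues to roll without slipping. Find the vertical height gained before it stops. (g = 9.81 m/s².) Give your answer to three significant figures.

The moment of inertia is 0.9MR², giving k ≡ I/(MR²) = 0.9.
Pure rolling means v = ωR; then KE = ½Mv² + ½I(v/R)² = ½(1+k)Mv² = (19/20)Mv².
At the top the kinetic energy is zero, so (19/20)Mv₀² = Mgh.
Thus h = (1+k)v₀²/(2g) = 1.9 × 9.45² / (2 × 9.81) ≈ 8.65 m.

h ≈ 8.65 m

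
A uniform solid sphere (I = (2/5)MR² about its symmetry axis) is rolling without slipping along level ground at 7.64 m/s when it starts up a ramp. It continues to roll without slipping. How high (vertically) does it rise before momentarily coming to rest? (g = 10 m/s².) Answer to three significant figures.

Here I = (2/5)MR², so the shape factor k = I/(MR²) = 0.4.
Rolling without slipping gives ω = v/R, so the total kinetic energy is ½Mv² + ½Iω² = ½(1+k)Mv² = (7/10)Mv².
At the top the kinetic energy is zero, so (7/10)Mv₀² = Mgh.
Thus h = (1+k)v₀²/(2g) = 1.4 × 7.64² / (2 × 10) ≈ 4.09 m.

h ≈ 4.09 m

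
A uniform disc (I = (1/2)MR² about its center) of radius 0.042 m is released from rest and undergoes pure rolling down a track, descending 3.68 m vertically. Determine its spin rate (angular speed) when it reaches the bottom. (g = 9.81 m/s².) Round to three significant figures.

Here I = (1/2)MR², so the shape factor k = I/(MR²) = 0.5.
Pure rolling means v = ωR; then KE = ½Mv² + ½I(v/R)² = ½(1+k)Mv² = (3/4)Mv².
Energy conservation Mgh = ½(1+k)Mv² gives v = √(2gh/(1+k)) = √(2 × 9.81 × 3.68 / 1.5) = 6.938 m/s.
Then ω = v/R = 6.938 / 0.042 ≈ 165 rad/s.

ω ≈ 165 rad/s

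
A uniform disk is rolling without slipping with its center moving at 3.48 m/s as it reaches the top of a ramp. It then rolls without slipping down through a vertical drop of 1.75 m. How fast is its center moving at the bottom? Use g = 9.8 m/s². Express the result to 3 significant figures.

v ≈ 5.91 m/s

For this body I = (1/2)MR², i.e. k = I/(MR²) = 0.5.
The rolling condition ω = v/R makes the rotational term ½I(v/R)² = ½kMv², so KE_total = ½(1+k)Mv² = (3/4)Mv².
Conserving energy between top and bottom: (3/4)Mv² = (3/4)Mv₀² + Mgh, hence v² = v₀² + 2gh/(1+k).
v = √(3.48² + 2×9.8×1.75/1.5) = √34.98 ≈ 5.91 m/s.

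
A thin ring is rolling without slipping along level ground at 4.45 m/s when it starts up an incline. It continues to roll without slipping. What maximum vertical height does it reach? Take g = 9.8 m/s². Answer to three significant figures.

h ≈ 2.02 m

The moment of inertia is MR², giving k ≡ I/(MR²) = 1.
The rolling condition ω = v/R makes the rotational term ½I(v/R)² = ½kMv², so KE_total = ½(1+k)Mv² = Mv².
At the top the kinetic energy is zero, so Mv₀² = Mgh.
Thus h = (1+k)v₀²/(2g) = 2 × 4.45² / (2 × 9.8) ≈ 2.02 m.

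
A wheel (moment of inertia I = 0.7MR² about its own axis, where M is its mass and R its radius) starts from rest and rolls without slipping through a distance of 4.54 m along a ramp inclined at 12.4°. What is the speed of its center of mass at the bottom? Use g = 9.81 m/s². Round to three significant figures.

v ≈ 3.35 m/s

Here I = 0.7MR², so the shape factor k = I/(MR²) = 0.7.
Rolling without slipping gives ω = v/R, so the total kinetic energy is ½Mv² + ½Iω² = ½(1+k)Mv² = (17/20)Mv².
The vertical drop is h = L sinθ = 4.54 × sin12.4° = 0.9749 m.
Setting Mgh = (17/20)Mv² gives v = √(2gh/(1+k)) = √(2·9.81·0.9749/1.7) ≈ 3.35 m/s.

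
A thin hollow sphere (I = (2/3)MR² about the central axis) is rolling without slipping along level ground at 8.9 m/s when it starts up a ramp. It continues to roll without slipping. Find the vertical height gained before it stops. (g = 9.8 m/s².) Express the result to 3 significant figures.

h ≈ 6.74 m

For this body I = (2/3)MR², i.e. k = I/(MR²) = 2/3.
Rolling without slipping gives ω = v/R, so the total kinetic energy is ½Mv² + ½Iω² = ½(1+k)Mv² = (5/6)Mv².
All of this converts to potential energy at the highest point: (5/6)Mv₀² = Mgh.
Thus h = (1+k)v₀²/(2g) = 1.667 × 8.9² / (2 × 9.8) ≈ 6.74 m.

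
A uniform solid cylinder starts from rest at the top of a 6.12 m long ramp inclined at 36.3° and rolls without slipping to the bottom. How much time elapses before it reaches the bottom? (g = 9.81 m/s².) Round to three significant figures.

Here I = (1/2)MR², so the shape factor k = I/(MR²) = 0.5.
Translational: Mg sinθ − f = Ma. Rotational about the CM: fR = Iα = kMRa, so f = kMa.
Hence a = g sinθ/(1+k) = 9.81×sin36.3°/1.5 = 3.872 m/s².
With constant a from rest, t = √(2L/a) = √(2·6.12/3.872) ≈ 1.78 s.

t ≈ 1.78 s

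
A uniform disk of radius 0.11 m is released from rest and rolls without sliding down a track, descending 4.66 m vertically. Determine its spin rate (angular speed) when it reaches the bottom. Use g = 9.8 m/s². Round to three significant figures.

ω ≈ 70.9 rad/s

For this body I = (1/2)MR², i.e. k = I/(MR²) = 0.5.
Rolling without slipping gives ω = v/R, so the total kinetic energy is ½Mv² + ½Iω² = ½(1+k)Mv² = (3/4)Mv².
Energy conservation Mgh = ½(1+k)Mv² gives v = √(2gh/(1+k)) = √(2 × 9.8 × 4.66 / 1.5) = 7.803 m/s.
The angular speed follows from ω = v/R = 7.803/0.11 ≈ 70.9 rad/s.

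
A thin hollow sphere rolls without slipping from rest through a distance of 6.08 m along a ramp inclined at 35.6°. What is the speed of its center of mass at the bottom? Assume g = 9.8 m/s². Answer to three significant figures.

v ≈ 6.45 m/s

With I = (2/3)MR², the ratio k = I/(MR²) is 2/3.
The rolling condition ω = v/R makes the rotational term ½I(v/R)² = ½kMv², so KE_total = ½(1+k)Mv² = (5/6)Mv².
The vertical drop is h = L sinθ = 6.08 × sin35.6° = 3.539 m.
Energy conservation: Mgh = (5/6)Mv², so v = √(2gh/(1+k)) = √(2 × 9.8 × 3.539 / 1.667) ≈ 6.45 m/s.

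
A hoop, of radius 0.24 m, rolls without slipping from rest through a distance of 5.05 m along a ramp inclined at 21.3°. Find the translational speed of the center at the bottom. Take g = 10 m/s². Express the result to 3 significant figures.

For this body I = MR², i.e. k = I/(MR²) = 1.
Rolling without slipping gives ω = v/R, so the total kinetic energy is ½Mv² + ½Iω² = ½(1+k)Mv² = Mv².
The vertical drop is h = L sinθ = 5.05 × sin21.3° = 1.834 m.
Energy conservation: Mgh = Mv², so v = √(2gh/(1+k)) = √(2 × 10 × 1.834 / 2) ≈ 4.28 m/s.

v ≈ 4.28 m/s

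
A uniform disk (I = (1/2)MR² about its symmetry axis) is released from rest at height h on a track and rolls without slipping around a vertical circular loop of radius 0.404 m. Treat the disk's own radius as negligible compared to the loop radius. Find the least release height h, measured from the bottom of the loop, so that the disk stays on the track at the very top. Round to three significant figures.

h_min ≈ 1.11 m

For this body I = (1/2)MR², i.e. k = I/(MR²) = 0.5.
At the top of the loop, the minimum-contact condition is Mg = Mv_top²/r, so v_top² = gr.
With ω = v/R, the kinetic energy at speed v is ½(1+k)Mv² = (3/4)Mv².
Energy conservation from release (height h) to the top (height 2r): Mgh = Mg(2r) + (3/4)M·gr.
Thus h_min = 2r + (1+k)r/2 = r(2 + 1.5/2) = 0.404 × 2.75 ≈ 1.11 m.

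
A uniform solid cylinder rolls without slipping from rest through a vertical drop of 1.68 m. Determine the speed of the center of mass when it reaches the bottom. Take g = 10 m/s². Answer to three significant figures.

v ≈ 4.73 m/s

With I = (1/2)MR², the ratio k = I/(MR²) is 0.5.
Rolling without slipping gives ω = v/R, so the total kinetic energy is ½Mv² + ½Iω² = ½(1+k)Mv² = (3/4)Mv².
Setting Mgh = (3/4)Mv² gives v = √(2gh/(1+k)) = √(2·10·1.68/1.5) ≈ 4.73 m/s.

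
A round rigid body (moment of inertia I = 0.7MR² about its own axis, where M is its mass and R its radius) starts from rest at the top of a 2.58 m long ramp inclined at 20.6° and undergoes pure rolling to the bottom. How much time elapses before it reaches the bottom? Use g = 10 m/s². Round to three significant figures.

t ≈ 1.58 s

The moment of inertia is 0.7MR², giving k ≡ I/(MR²) = 0.7.
Translational: Mg sinθ − f = Ma. Rotational about the CM: fR = Iα = kMRa, so f = kMa.
Hence a = g sinθ/(1+k) = 10×sin20.6°/1.7 = 2.07 m/s².
Starting from rest, L = ½at², so t = √(2L/a) = √(2×2.58/2.07) ≈ 1.58 s.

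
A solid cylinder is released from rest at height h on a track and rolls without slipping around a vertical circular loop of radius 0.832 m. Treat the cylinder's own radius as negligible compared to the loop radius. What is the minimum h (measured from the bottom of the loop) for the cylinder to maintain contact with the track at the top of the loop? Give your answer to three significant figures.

h_min ≈ 2.29 m

Here I = (1/2)MR², so the shape factor k = I/(MR²) = 0.5.
At the top, contact is just lost when gravity alone supplies the centripetal force: Mg = Mv_top²/r, i.e. v_top² = gr.
With ω = v/R, the kinetic energy at speed v is ½(1+k)Mv² = (3/4)Mv².
Energy conservation from release (height h) to the top (height 2r): Mgh = Mg(2r) + (3/4)M·gr.
Thus h_min = 2r + (1+k)r/2 = r(2 + 1.5/2) = 0.832 × 2.75 ≈ 2.29 m.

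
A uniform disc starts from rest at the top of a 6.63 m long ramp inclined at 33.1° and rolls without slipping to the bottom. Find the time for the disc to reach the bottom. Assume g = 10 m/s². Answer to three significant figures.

t ≈ 1.91 s

Here I = (1/2)MR², so the shape factor k = I/(MR²) = 0.5.
Newton's second law down the slope: Mg sinθ − f = Ma. The torque equation fR = Iα (with α = a/R) gives f = kMa.
Hence a = g sinθ/(1+k) = 10×sin33.1°/1.5 = 3.641 m/s².
With constant a from rest, t = √(2L/a) = √(2·6.63/3.641) ≈ 1.91 s.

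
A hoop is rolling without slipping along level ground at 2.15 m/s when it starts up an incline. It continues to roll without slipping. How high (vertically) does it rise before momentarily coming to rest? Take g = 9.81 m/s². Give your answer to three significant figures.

For this body I = MR², i.e. k = I/(MR²) = 1.
Rolling without slipping gives ω = v/R, so the total kinetic energy is ½Mv² + ½Iω² = ½(1+k)Mv² = Mv².
All of this converts to potential energy at the highest point: Mv₀² = Mgh.
Thus h = (1+k)v₀²/(2g) = 2 × 2.15² / (2 × 9.81) ≈ 0.471 m.

h ≈ 0.471 m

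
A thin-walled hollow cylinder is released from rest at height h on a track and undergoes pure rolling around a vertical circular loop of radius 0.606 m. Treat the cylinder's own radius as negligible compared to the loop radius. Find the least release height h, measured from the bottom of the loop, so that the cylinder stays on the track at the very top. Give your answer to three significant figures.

h_min ≈ 1.82 m

With I = MR², the ratio k = I/(MR²) is 1.
At the top of the loop, the minimum-contact condition is Mg = Mv_top²/r, so v_top² = gr.
With ω = v/R, the kinetic energy at speed v is ½(1+k)Mv² = Mv².
Energy conservation from release (height h) to the top (height 2r): Mgh = Mg(2r) + M·gr.
Thus h_min = 2r + (1+k)r/2 = r(2 + 2/2) = 0.606 × 3 ≈ 1.82 m.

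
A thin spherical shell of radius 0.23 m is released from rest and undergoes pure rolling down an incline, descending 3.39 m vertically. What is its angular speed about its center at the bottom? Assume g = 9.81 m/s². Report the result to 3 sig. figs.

ω ≈ 27.5 rad/s

With I = (2/3)MR², the ratio k = I/(MR²) is 2/3.
Rolling without slipping gives ω = v/R, so the total kinetic energy is ½Mv² + ½Iω² = ½(1+k)Mv² = (5/6)Mv².
Energy conservation Mgh = ½(1+k)Mv² gives v = √(2gh/(1+k)) = √(2 × 9.81 × 3.39 / 1.667) = 6.317 m/s.
The angular speed follows from ω = v/R = 6.317/0.23 ≈ 27.5 rad/s.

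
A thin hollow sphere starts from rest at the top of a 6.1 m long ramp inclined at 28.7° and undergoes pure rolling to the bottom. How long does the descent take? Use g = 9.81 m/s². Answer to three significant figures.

For this body I = (2/3)MR², i.e. k = I/(MR²) = 2/3.
Translational: Mg sinθ − f = Ma. Rotational about the CM: fR = Iα = kMRa, so f = kMa.
Hence a = g sinθ/(1+k) = 9.81×sin28.7°/1.667 = 2.827 m/s².
Starting from rest, L = ½at², so t = √(2L/a) = √(2×6.1/2.827) ≈ 2.08 s.

t ≈ 2.08 s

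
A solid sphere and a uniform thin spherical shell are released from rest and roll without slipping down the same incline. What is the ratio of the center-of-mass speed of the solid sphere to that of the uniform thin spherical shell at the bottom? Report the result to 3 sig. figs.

Each satisfies Mgh = ½(1+k)Mv² with k = I/(MR²), so v ∝ 1/√(1+k).
For the solid sphere k = 0.4; for the uniform thin spherical shell k = 2/3.
v₁/v₂ = √((1+k₂)/(1+k₁)) = √(1.667/1.4) ≈ 1.09.

v_ratio ≈ 1.09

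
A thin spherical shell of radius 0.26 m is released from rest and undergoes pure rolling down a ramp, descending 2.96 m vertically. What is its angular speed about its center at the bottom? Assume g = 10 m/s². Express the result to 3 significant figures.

Here I = (2/3)MR², so the shape factor k = I/(MR²) = 2/3.
Rolling without slipping gives ω = v/R, so the total kinetic energy is ½Mv² + ½Iω² = ½(1+k)Mv² = (5/6)Mv².
Energy conservation Mgh = ½(1+k)Mv² gives v = √(2gh/(1+k)) = √(2 × 10 × 2.96 / 1.667) = 5.96 m/s.
Then ω = v/R = 5.96 / 0.26 ≈ 22.9 rad/s.

ω ≈ 22.9 rad/s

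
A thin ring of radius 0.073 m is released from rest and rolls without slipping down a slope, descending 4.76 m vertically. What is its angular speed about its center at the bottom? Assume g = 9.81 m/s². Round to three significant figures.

ω ≈ 93.6 rad/s

Here I = MR², so the shape factor k = I/(MR²) = 1.
Pure rolling means v = ωR; then KE = ½Mv² + ½I(v/R)² = ½(1+k)Mv² = Mv².
Energy conservation Mgh = ½(1+k)Mv² gives v = √(2gh/(1+k)) = √(2 × 9.81 × 4.76 / 2) = 6.833 m/s.
The angular speed follows from ω = v/R = 6.833/0.073 ≈ 93.6 rad/s.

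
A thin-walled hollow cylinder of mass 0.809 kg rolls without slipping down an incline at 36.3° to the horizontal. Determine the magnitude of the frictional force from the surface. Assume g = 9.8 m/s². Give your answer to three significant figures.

f ≈ 2.35 N

The moment of inertia is MR², giving k ≡ I/(MR²) = 1.
Along the incline Mg sinθ − f = Ma, and torque about the center fR = Iα = kMR²(a/R) gives f = kMa.
Combining, a = g sinθ/(1+k) and f = kMa = kMg sinθ/(1+k).
f = 1 × 0.809 × 9.8 × sin36.3° / 2 ≈ 2.35 N.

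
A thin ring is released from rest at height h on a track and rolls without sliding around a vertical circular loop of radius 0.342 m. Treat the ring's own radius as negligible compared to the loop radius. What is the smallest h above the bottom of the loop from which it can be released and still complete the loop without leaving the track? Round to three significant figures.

For this body I = MR², i.e. k = I/(MR²) = 1.
At the top of the loop, the minimum-contact condition is Mg = Mv_top²/r, so v_top² = gr.
With ω = v/R, the kinetic energy at speed v is ½(1+k)Mv² = Mv².
Energy conservation from release (height h) to the top (height 2r): Mgh = Mg(2r) + M·gr.
Thus h_min = 2r + (1+k)r/2 = r(2 + 2/2) = 0.342 × 3 ≈ 1.03 m.

h_min ≈ 1.03 m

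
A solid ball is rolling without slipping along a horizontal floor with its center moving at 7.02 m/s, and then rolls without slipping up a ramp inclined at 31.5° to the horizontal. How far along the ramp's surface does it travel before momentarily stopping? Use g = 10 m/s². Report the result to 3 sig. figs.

Here I = (2/5)MR², so the shape factor k = I/(MR²) = 0.4.
Rolling without slipping gives ω = v/R, so the total kinetic energy is ½Mv² + ½Iω² = ½(1+k)Mv² = (7/10)Mv².
Setting this equal to Mgh gives the vertical rise h = (1+k)v₀²/(2g) = 1.4×7.02²/(2×10) = 3.45 m.
The distance along the slope is d = h/sinθ = 3.45/sin31.5° ≈ 6.60 m.

d ≈ 6.60 m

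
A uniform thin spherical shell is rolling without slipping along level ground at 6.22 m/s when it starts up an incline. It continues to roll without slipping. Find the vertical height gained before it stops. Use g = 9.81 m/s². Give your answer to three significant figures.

h ≈ 3.29 m

For this body I = (2/3)MR², i.e. k = I/(MR²) = 2/3.
Since it rolls without slipping, ω = v/R and KE = ½Mv² + ½Iω² = ½(1+k)Mv² = (5/6)Mv².
All of this converts to potential energy at the highest point: (5/6)Mv₀² = Mgh.
Thus h = (1+k)v₀²/(2g) = 1.667 × 6.22² / (2 × 9.81) ≈ 3.29 m.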